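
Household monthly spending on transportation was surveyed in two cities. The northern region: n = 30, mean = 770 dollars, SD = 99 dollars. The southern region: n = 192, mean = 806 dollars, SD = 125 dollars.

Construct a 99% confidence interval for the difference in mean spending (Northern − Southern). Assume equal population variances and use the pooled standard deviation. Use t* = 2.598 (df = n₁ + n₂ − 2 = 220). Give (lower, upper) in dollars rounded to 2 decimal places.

(-98.17, 26.17)

Pooled variance s_p² = [29·99² + 191·125²] / (30+192−2) = 14857.2909, so s_p = 121.8905.
SE_diff = s_p·√(1/n₁ + 1/n₂) = 121.8905·√(1/30 + 1/192) = 23.9296.
t* = 2.598; margin = 2.598 × 23.9296 = 62.1691.
Difference = 770 − 806 = -36.0000.
-36.0000 ± 62.1691 → (-98.17, 26.17).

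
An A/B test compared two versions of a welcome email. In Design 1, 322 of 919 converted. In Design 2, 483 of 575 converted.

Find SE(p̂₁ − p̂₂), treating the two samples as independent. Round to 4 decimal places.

0.0219

p̂₁ = 322/919 = 0.3504 and p̂₂ = 483/575 = 0.8400.
SE₁ = √(p̂₁(1−p̂₁)/n₁) = √(0.3504·0.6496/919) = 0.01574; SE₂ = √(0.8400·0.1600/575) = 0.01529.
Independent samples: SE of the difference = √(SE₁² + SE₂²) = √(0.0002477476 + 0.0002337841) = 0.02194.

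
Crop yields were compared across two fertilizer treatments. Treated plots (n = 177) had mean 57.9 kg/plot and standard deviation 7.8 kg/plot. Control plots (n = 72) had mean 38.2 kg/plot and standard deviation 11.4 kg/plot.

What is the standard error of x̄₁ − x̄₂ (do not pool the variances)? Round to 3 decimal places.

Per-group SEs: s₁/√n₁ = 7.8/√177 = 0.5863, s₂/√n₂ = 11.4/√72 = 1.3435.
Unpooled SE of the difference: √(0.34374769 + 1.80499225) = 1.4659.

1.466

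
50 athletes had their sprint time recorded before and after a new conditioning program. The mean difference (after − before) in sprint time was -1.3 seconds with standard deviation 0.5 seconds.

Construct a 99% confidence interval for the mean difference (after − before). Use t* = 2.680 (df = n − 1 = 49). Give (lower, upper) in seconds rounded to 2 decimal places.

Paired design: SE = s_d/√n = 0.5/√50 = 0.0707.
t* = 2.680; margin of error = 2.680 × 0.0707 = 0.1895.
-1.3 ± 0.1895 → (-1.49, -1.11).

(-1.49, -1.11)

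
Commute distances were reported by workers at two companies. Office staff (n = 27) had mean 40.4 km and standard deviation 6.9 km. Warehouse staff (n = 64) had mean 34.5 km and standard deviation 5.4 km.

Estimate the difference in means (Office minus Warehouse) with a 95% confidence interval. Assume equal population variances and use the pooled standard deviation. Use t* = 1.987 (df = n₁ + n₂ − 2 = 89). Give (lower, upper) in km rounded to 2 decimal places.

Pooled variance s_p² = [26·6.9² + 63·5.4²] / (27+64−2) = 34.5499, so s_p = 5.8779.
SE_diff = s_p·√(1/n₁ + 1/n₂) = 5.8779·√(1/27 + 1/64) = 1.3489.
t* = 1.987; margin = 1.987 × 1.3489 = 2.6803.
Difference = 40.4 − 34.5 = 5.9000.
5.9000 ± 2.6803 → (3.22, 8.58).

(3.22, 8.58)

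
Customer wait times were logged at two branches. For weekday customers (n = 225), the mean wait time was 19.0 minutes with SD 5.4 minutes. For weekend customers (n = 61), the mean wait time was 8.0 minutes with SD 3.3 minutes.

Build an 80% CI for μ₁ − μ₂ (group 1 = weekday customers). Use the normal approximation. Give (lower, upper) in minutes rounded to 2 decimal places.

SE₁ = s₁/√n₁ = 5.4/√225 = 0.3600; SE₂ = 3.3/√61 = 0.4225.
Independent samples, unequal variances: SE_diff = √(SE₁² + SE₂²) = √(0.1296 + 0.17850625) = 0.5551.
z* = 1.282, so margin of error = 1.282 × 0.5551 = 0.7116.
Difference in means = 19.0 − 8.0 = 11.0000.
11.0000 ± 0.7116 → (10.29, 11.71).

(10.29, 11.71)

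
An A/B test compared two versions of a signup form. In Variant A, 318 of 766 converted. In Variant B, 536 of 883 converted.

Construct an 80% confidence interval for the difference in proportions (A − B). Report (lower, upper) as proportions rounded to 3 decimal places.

(-0.223, -0.161)

Sample proportions: 318/766 = 0.4151, 536/883 = 0.6070.
Each SE is √(p̂(1−p̂)/n): √(0.4151·0.5849/766) = 0.01780 and √(0.6070·0.3930/883) = 0.01644.
SE(p̂₁ − p̂₂) = √(SE₁² + SE₂²) = √(0.00031684 + 0.0002702736) = 0.02423, since the two samples are independent.
At 80% confidence z* = 1.282; margin = 1.282 × 0.02423 = 0.03106.
The difference is 0.4151 − 0.6070 = -0.1919, so the interval is -0.1919 ± 0.03106 = (-0.223, -0.161).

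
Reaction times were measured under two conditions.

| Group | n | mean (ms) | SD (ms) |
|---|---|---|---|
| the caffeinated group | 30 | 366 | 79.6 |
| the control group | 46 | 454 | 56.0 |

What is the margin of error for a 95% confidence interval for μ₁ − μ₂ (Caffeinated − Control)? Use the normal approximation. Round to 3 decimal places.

SE₁ = s₁/√n₁ = 79.6/√30 = 14.5329; SE₂ = 56.0/√46 = 8.2567.
Independent samples, unequal variances: SE_diff = √(SE₁² + SE₂²) = √(211.20518241 + 68.17309489) = 16.7146.
z* = 1.960, so margin of error = 1.960 × 16.7146 = 32.7606.

32.761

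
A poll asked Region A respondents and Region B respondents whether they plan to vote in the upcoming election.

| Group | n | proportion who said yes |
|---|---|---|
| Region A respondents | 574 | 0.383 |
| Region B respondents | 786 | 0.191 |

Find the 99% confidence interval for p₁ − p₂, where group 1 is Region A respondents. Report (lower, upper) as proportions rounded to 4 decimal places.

(0.1285, 0.2555)

SE₁ = √(p̂₁(1−p̂₁)/n₁) = √(0.3830·0.6170/574) = 0.02029; SE₂ = √(0.1910·0.8090/786) = 0.01402.
Independent samples: SE of the difference = √(SE₁² + SE₂²) = √(0.0004116841 + 0.0001965604) = 0.02466.
z* for 99% confidence is 2.576, so the margin of error is 2.576 × 0.02466 = 0.06352.
Point estimate p̂₁ − p̂₂ = 0.3830 − 0.1910 = 0.1920.
0.1920 ± 0.06352 → (0.1285, 0.2555).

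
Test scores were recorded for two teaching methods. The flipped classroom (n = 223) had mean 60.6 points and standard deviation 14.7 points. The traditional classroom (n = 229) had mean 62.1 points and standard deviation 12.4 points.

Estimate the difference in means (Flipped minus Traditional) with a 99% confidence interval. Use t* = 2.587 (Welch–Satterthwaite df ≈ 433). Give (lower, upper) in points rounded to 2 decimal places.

Standard errors of each mean: 14.7/√223 = 0.9844 and 12.4/√229 = 0.8194.
SE(x̄₁ − x̄₂) = √(0.9844² + 0.8194²) = 1.2808 for independent samples with unequal variances.
With t* = 2.587, the margin is 2.587 × 1.2808 = 3.3134.
x̄₁ − x̄₂ = 60.6 − 62.1 = -1.5000; the interval is -1.5000 ± 3.3134 = (-4.81, 1.81).

(-4.81, 1.81)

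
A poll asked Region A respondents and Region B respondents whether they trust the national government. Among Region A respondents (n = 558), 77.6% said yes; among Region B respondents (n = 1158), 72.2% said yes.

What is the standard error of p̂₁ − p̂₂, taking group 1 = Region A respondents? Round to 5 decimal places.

Each SE is √(p̂(1−p̂)/n): √(0.7760·0.2240/558) = 0.01765 and √(0.7220·0.2780/1158) = 0.01317.
SE(p̂₁ − p̂₂) = √(SE₁² + SE₂²) = √(0.0003115225 + 0.0001734489) = 0.02202, since the two samples are independent.

0.02202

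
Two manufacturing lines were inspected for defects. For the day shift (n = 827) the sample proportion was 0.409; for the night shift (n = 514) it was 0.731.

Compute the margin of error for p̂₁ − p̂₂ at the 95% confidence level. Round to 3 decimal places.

0.051

The two standard errors are √(0.4090×0.5910/827) = 0.01710 and √(0.7310×0.2690/514) = 0.01956.
Because the samples are independent, SE_diff = √(0.01710² + 0.01956²) = 0.02598.
Using z* = 1.960 for 95%, ME = 1.960 × 0.02598 = 0.05092.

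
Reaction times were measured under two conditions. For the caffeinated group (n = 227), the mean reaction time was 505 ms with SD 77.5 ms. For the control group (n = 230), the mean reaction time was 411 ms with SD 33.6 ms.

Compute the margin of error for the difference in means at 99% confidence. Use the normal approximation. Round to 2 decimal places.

14.43

Standard errors of each mean: 77.5/√227 = 5.1439 and 33.6/√230 = 2.2155.
SE(x̄₁ − x̄₂) = √(5.1439² + 2.2155²) = 5.6007 for independent samples with unequal variances.
With z* = 2.576, the margin is 2.576 × 5.6007 = 14.4274.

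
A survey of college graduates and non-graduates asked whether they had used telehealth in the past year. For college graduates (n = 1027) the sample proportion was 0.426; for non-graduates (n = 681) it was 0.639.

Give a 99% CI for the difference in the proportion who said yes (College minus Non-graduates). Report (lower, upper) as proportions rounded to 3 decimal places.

SE₁ = √(p̂₁(1−p̂₁)/n₁) = √(0.4260·0.5740/1027) = 0.01543; SE₂ = √(0.6390·0.3610/681) = 0.01840.
Independent samples: SE of the difference = √(SE₁² + SE₂²) = √(0.0002380849 + 0.00033856) = 0.02401.
z* for 99% confidence is 2.576, so the margin of error is 2.576 × 0.02401 = 0.06185.
Point estimate p̂₁ − p̂₂ = 0.4260 − 0.6390 = -0.2130.
-0.2130 ± 0.06185 → (-0.275, -0.151).

(-0.275, -0.151)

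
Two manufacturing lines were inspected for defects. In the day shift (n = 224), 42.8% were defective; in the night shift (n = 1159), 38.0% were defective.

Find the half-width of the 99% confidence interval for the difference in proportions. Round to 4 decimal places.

Each SE is √(p̂(1−p̂)/n): √(0.4280·0.5720/224) = 0.03306 and √(0.3800·0.6200/1159) = 0.01426.
SE(p̂₁ − p̂₂) = √(SE₁² + SE₂²) = √(0.0010929636 + 0.0002033476) = 0.03600, since the two samples are independent.
At 99% confidence z* = 2.576; margin = 2.576 × 0.03600 = 0.09274.

0.0927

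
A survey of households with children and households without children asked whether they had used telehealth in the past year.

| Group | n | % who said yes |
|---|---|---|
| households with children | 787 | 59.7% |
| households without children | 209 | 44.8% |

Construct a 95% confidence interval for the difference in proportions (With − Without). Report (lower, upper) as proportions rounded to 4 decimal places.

(0.0734, 0.2246)

The two standard errors are √(0.5970×0.4030/787) = 0.01748 and √(0.4480×0.5520/209) = 0.03440.
Because the samples are independent, SE_diff = √(0.01748² + 0.03440²) = 0.03859.
Using z* = 1.960 for 95%, ME = 1.960 × 0.03859 = 0.07564.
p̂₁ − p̂₂ = 0.1490; interval 0.1490 ± 0.07564 gives (0.0734, 0.2246).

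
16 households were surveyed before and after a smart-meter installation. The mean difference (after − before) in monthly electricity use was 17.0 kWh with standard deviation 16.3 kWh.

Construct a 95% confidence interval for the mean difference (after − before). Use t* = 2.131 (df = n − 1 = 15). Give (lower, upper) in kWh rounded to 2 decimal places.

Paired design: SE = s_d/√n = 16.3/√16 = 4.0750.
t* = 2.131; margin of error = 2.131 × 4.0750 = 8.6838.
17.0 ± 8.6838 → (8.32, 25.68).

(8.32, 25.68)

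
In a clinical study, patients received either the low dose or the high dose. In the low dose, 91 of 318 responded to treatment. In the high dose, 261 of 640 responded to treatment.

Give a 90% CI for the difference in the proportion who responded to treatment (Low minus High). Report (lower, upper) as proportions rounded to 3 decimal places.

p̂₁ = 91/318 = 0.2862 and p̂₂ = 261/640 = 0.4078.
SE₁ = √(p̂₁(1−p̂₁)/n₁) = √(0.2862·0.7138/318) = 0.02535; SE₂ = √(0.4078·0.5922/640) = 0.01943.
Independent samples: SE of the difference = √(SE₁² + SE₂²) = √(0.0006426225 + 0.0003775249) = 0.03194.
z* for 90% confidence is 1.645, so the margin of error is 1.645 × 0.03194 = 0.05254.
Point estimate p̂₁ − p̂₂ = 0.2862 − 0.4078 = -0.1216.
-0.1216 ± 0.05254 → (-0.174, -0.069).

(-0.174, -0.069)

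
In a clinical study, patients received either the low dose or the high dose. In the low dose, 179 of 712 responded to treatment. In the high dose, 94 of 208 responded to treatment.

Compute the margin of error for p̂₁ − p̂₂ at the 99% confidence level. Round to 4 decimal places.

p̂₁ = 179/712 = 0.2514 and p̂₂ = 94/208 = 0.4519.
SE₁ = √(p̂₁(1−p̂₁)/n₁) = √(0.2514·0.7486/712) = 0.01626; SE₂ = √(0.4519·0.5481/208) = 0.03451.
Independent samples: SE of the difference = √(SE₁² + SE₂²) = √(0.0002643876 + 0.0011909401) = 0.03815.
z* for 99% confidence is 2.576, so the margin of error is 2.576 × 0.03815 = 0.09827.

0.0983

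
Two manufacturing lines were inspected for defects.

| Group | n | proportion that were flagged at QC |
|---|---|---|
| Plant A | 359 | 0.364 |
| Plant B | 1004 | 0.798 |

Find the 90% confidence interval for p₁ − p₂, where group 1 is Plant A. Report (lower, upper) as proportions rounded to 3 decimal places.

(-0.481, -0.387)

SE₁ = √(p̂₁(1−p̂₁)/n₁) = √(0.3640·0.6360/359) = 0.02539; SE₂ = √(0.7980·0.2020/1004) = 0.01267.
Independent samples: SE of the difference = √(SE₁² + SE₂²) = √(0.0006446521 + 0.0001605289) = 0.02838.
z* for 90% confidence is 1.645, so the margin of error is 1.645 × 0.02838 = 0.04669.
Point estimate p̂₁ − p̂₂ = 0.3640 − 0.7980 = -0.4340.
-0.4340 ± 0.04669 → (-0.481, -0.387).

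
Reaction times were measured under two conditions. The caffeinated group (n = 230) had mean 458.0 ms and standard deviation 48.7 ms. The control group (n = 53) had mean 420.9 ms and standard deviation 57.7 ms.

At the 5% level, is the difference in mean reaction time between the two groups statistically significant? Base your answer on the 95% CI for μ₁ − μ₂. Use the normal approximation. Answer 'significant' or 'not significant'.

significant

Per-group SEs: s₁/√n₁ = 48.7/√230 = 3.2112, s₂/√n₂ = 57.7/√53 = 7.9257.
Unpooled SE of the difference: √(10.31180544 + 62.81672049) = 8.5515.
Margin of error = z* · SE = 1.960 × 8.5515 = 16.7609.
x̄₁ − x̄₂ = 458.0 − 420.9 = 37.1000.
CI: 37.1000 ± 16.7609 = (20.3391, 53.8609).
The interval (20.3391, 53.8609) does not contain 0, so the difference is significant.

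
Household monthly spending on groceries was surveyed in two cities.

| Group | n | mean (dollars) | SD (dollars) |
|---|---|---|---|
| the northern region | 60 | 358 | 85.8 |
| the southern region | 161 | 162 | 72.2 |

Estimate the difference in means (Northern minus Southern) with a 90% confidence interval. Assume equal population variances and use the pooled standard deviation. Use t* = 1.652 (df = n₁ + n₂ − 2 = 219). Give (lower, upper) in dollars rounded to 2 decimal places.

s_p = √[((n₁−1)s₁² + (n₂−1)s₂²)/(n₁+n₂−2)] = √[(59·85.8² + 160·72.2²)/219] = 76.1035.
SE = 76.1035·√(1/60 + 1/161) = 11.5110.
With t* = 1.652, margin = 1.652 × 11.5110 = 19.0162.
x̄₁ − x̄₂ = 358 − 162 = 196.0000; interval 196.0000 ± 19.0162 = (176.98, 215.02).

(176.98, 215.02)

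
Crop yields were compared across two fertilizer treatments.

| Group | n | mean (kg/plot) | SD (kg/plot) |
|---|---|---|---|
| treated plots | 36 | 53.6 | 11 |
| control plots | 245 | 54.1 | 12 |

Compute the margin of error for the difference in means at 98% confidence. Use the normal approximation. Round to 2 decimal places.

4.62

SE₁ = s₁/√n₁ = 11/√36 = 1.8333; SE₂ = 12/√245 = 0.7667.
Independent samples, unequal variances: SE_diff = √(SE₁² + SE₂²) = √(3.36098889 + 0.58782889) = 1.9872.
z* = 2.326, so margin of error = 2.326 × 1.9872 = 4.6222.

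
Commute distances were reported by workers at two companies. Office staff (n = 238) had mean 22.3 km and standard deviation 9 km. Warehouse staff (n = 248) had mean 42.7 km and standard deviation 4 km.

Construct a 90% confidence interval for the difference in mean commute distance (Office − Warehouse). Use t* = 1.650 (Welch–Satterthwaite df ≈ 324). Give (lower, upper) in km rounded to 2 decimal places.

(-21.45, -19.35)

Per-group SEs: s₁/√n₁ = 9/√238 = 0.5834, s₂/√n₂ = 4/√248 = 0.2540.
Unpooled SE of the difference: √(0.34035556 + 0.064516) = 0.6363.
Margin of error = t* · SE = 1.650 × 0.6363 = 1.0499.
x̄₁ − x̄₂ = 22.3 − 42.7 = -20.4000.
CI: -20.4000 ± 1.0499 = (-21.45, -19.35).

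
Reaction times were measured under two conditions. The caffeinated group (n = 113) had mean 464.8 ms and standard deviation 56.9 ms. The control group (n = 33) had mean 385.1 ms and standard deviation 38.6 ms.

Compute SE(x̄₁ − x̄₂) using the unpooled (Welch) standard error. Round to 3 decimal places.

Standard errors of each mean: 56.9/√113 = 5.3527 and 38.6/√33 = 6.7194.
SE(x̄₁ − x̄₂) = √(5.3527² + 6.7194²) = 8.5908 for independent samples with unequal variances.

8.591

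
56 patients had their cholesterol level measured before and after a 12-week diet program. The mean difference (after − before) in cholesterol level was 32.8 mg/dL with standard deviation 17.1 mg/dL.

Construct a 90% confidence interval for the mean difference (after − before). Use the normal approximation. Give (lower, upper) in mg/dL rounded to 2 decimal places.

This is a matched-pairs design, so SE = s_d/√n = 17.1/√56 = 2.2851.
Margin = 1.645 × 2.2851 = 3.7590; the interval is 32.8 ± 3.7590 = (29.04, 36.56).

(29.04, 36.56)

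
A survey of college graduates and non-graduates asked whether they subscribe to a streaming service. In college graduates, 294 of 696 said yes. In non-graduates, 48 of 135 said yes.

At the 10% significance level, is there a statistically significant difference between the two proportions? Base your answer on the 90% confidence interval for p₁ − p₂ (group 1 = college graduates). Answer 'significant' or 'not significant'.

First, p̂₁ = 294/696 = 0.4224; p̂₂ = 48/135 = 0.3556.
The two standard errors are √(0.4224×0.5776/696) = 0.01872 and √(0.3556×0.6444/135) = 0.04120.
Because the samples are independent, SE_diff = √(0.01872² + 0.04120²) = 0.04525.
Using z* = 1.645 for 90%, ME = 1.645 × 0.04525 = 0.07444.
p̂₁ − p̂₂ = 0.0668; interval 0.0668 ± 0.07444 gives (-0.00764, 0.14124).
The interval (-0.00764, 0.14124) contains 0, so the difference is not significant.

not significant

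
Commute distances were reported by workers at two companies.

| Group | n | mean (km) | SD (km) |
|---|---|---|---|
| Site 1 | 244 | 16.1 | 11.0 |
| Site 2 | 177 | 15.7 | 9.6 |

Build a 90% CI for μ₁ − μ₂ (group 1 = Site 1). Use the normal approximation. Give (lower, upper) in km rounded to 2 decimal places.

(-1.26, 2.06)

Standard errors of each mean: 11.0/√244 = 0.7042 and 9.6/√177 = 0.7216.
SE(x̄₁ − x̄₂) = √(0.7042² + 0.7216²) = 1.0083 for independent samples with unequal variances.
With z* = 1.645, the margin is 1.645 × 1.0083 = 1.6587.
x̄₁ − x̄₂ = 16.1 − 15.7 = 0.4000; the interval is 0.4000 ± 1.6587 = (-1.26, 2.06).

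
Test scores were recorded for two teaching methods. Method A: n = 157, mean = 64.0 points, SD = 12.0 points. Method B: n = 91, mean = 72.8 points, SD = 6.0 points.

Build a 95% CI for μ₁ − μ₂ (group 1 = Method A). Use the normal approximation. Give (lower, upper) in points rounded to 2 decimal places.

SE₁ = s₁/√n₁ = 12.0/√157 = 0.9577; SE₂ = 6.0/√91 = 0.6290.
Independent samples, unequal variances: SE_diff = √(SE₁² + SE₂²) = √(0.91718929 + 0.395641) = 1.1458.
z* = 1.960, so margin of error = 1.960 × 1.1458 = 2.2458.
Difference in means = 64.0 − 72.8 = -8.8000.
-8.8000 ± 2.2458 → (-11.05, -6.55).

(-11.05, -6.55)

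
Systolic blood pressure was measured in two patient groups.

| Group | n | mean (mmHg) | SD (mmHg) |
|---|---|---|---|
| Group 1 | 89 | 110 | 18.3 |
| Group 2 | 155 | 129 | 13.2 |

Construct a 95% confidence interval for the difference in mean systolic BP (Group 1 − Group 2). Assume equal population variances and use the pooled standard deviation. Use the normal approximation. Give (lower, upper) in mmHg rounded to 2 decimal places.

s_p = √[((n₁−1)s₁² + (n₂−1)s₂²)/(n₁+n₂−2)] = √[(88·18.3² + 154·13.2²)/242] = 15.2531.
SE = 15.2531·√(1/89 + 1/155) = 2.0286.
With z* = 1.960, margin = 1.960 × 2.0286 = 3.9761.
x̄₁ − x̄₂ = 110 − 129 = -19.0000; interval -19.0000 ± 3.9761 = (-22.98, -15.02).

(-22.98, -15.02)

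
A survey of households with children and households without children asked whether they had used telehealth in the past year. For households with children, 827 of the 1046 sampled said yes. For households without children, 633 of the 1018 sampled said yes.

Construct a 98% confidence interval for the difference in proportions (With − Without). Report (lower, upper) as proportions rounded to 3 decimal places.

Sample proportions: 827/1046 = 0.7906, 633/1018 = 0.6218.
Each SE is √(p̂(1−p̂)/n): √(0.7906·0.2094/1046) = 0.01258 and √(0.6218·0.3782/1018) = 0.01520.
SE(p̂₁ − p̂₂) = √(SE₁² + SE₂²) = √(0.0001582564 + 0.00023104) = 0.01973, since the two samples are independent.
At 98% confidence z* = 2.326; margin = 2.326 × 0.01973 = 0.04589.
The difference is 0.7906 − 0.6218 = 0.1688, so the interval is 0.1688 ± 0.04589 = (0.123, 0.215).

(0.123, 0.215)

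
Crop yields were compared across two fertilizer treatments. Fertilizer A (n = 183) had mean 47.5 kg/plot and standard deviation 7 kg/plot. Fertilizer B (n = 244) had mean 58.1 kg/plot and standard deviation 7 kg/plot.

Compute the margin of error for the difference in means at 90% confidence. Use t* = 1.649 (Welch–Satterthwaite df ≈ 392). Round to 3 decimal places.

1.129

Per-group SEs: s₁/√n₁ = 7/√183 = 0.5175, s₂/√n₂ = 7/√244 = 0.4481.
Unpooled SE of the difference: √(0.26780625 + 0.20079361) = 0.6845.
Margin of error = t* · SE = 1.649 × 0.6845 = 1.1287.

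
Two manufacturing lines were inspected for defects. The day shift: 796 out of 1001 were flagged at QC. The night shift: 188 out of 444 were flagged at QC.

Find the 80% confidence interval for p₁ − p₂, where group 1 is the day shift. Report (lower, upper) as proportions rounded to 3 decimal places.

(0.338, 0.406)

First, p̂₁ = 796/1001 = 0.7952; p̂₂ = 188/444 = 0.4234.
The two standard errors are √(0.7952×0.2048/1001) = 0.01276 and √(0.4234×0.5766/444) = 0.02345.
Because the samples are independent, SE_diff = √(0.01276² + 0.02345²) = 0.02670.
Using z* = 1.282 for 80%, ME = 1.282 × 0.02670 = 0.03423.
p̂₁ − p̂₂ = 0.3718; interval 0.3718 ± 0.03423 gives (0.338, 0.406).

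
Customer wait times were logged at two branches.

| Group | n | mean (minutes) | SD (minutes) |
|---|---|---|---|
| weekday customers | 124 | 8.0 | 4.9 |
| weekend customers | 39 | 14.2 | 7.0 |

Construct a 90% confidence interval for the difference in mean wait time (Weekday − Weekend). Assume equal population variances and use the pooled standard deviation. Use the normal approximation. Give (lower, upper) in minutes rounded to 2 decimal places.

(-7.85, -4.55)

s_p = √[((n₁−1)s₁² + (n₂−1)s₂²)/(n₁+n₂−2)] = √[(123·4.9² + 38·7.0²)/161] = 5.4688.
SE = 5.4688·√(1/124 + 1/39) = 1.0040.
With z* = 1.645, margin = 1.645 × 1.0040 = 1.6516.
x̄₁ − x̄₂ = 8.0 − 14.2 = -6.2000; interval -6.2000 ± 1.6516 = (-7.85, -4.55).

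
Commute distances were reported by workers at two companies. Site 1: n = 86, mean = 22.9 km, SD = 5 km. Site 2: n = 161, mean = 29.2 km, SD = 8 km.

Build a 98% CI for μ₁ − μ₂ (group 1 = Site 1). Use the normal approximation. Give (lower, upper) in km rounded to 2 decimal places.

(-8.23, -4.37)

SE₁ = s₁/√n₁ = 5/√86 = 0.5392; SE₂ = 8/√161 = 0.6305.
Independent samples, unequal variances: SE_diff = √(SE₁² + SE₂²) = √(0.29073664 + 0.39753025) = 0.8296.
z* = 2.326, so margin of error = 2.326 × 0.8296 = 1.9296.
Difference in means = 22.9 − 29.2 = -6.3000.
-6.3000 ± 1.9296 → (-8.23, -4.37).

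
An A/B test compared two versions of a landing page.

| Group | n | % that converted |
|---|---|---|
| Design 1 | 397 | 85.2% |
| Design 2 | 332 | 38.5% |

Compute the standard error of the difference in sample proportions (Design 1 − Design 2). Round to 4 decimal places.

Each SE is √(p̂(1−p̂)/n): √(0.8520·0.1480/397) = 0.01782 and √(0.3850·0.6150/332) = 0.02671.
SE(p̂₁ − p̂₂) = √(SE₁² + SE₂²) = √(0.0003175524 + 0.0007134241) = 0.03211, since the two samples are independent.

0.0321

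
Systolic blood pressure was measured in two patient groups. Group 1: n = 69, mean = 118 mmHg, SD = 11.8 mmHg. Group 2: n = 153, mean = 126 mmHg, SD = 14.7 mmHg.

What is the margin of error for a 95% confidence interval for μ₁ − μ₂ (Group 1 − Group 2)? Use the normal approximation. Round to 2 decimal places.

3.63

SE₁ = s₁/√n₁ = 11.8/√69 = 1.4206; SE₂ = 14.7/√153 = 1.1884.
Independent samples, unequal variances: SE_diff = √(SE₁² + SE₂²) = √(2.01810436 + 1.41229456) = 1.8521.
z* = 1.960, so margin of error = 1.960 × 1.8521 = 3.6301.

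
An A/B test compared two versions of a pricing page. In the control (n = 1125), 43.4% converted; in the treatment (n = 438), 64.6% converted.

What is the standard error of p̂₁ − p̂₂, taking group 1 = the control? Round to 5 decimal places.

The two standard errors are √(0.4340×0.5660/1125) = 0.01478 and √(0.6460×0.3540/438) = 0.02285.
Because the samples are independent, SE_diff = √(0.01478² + 0.02285²) = 0.02721.

0.02721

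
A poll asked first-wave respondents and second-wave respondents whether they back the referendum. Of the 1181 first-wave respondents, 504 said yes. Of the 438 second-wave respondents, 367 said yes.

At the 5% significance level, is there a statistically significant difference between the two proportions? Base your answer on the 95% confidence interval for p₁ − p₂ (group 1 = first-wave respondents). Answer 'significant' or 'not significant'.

First, p̂₁ = 504/1181 = 0.4268; p̂₂ = 367/438 = 0.8379.
The two standard errors are √(0.4268×0.5732/1181) = 0.01439 and √(0.8379×0.1621/438) = 0.01761.
Because the samples are independent, SE_diff = √(0.01439² + 0.01761²) = 0.02274.
Using z* = 1.960 for 95%, ME = 1.960 × 0.02274 = 0.04457.
p̂₁ − p̂₂ = -0.4111; interval -0.4111 ± 0.04457 gives (-0.45567, -0.36653).
The interval (-0.45567, -0.36653) does not contain 0, so the difference is significant.

significant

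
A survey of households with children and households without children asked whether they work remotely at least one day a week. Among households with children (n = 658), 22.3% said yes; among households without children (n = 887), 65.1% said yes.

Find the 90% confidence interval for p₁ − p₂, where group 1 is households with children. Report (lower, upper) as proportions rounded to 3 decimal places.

(-0.465, -0.391)

SE₁ = √(p̂₁(1−p̂₁)/n₁) = √(0.2230·0.7770/658) = 0.01623; SE₂ = √(0.6510·0.3490/887) = 0.01600.
Independent samples: SE of the difference = √(SE₁² + SE₂²) = √(0.0002634129 + 0.000256) = 0.02279.
z* for 90% confidence is 1.645, so the margin of error is 1.645 × 0.02279 = 0.03749.
Point estimate p̂₁ − p̂₂ = 0.2230 − 0.6510 = -0.4280.
-0.4280 ± 0.03749 → (-0.465, -0.391).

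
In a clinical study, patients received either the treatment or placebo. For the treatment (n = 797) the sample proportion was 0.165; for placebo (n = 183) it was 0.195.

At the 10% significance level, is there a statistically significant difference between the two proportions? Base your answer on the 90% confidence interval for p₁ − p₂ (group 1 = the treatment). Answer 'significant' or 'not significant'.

SE₁ = √(p̂₁(1−p̂₁)/n₁) = √(0.1650·0.8350/797) = 0.01315; SE₂ = √(0.1950·0.8050/183) = 0.02929.
Independent samples: SE of the difference = √(SE₁² + SE₂²) = √(0.0001729225 + 0.0008579041) = 0.03211.
z* for 90% confidence is 1.645, so the margin of error is 1.645 × 0.03211 = 0.05282.
Point estimate p̂₁ − p̂₂ = 0.1650 − 0.1950 = -0.0300.
-0.0300 ± 0.05282 → (-0.08282, 0.02282).
The interval (-0.08282, 0.02282) contains 0, so the difference is not significant.

not significant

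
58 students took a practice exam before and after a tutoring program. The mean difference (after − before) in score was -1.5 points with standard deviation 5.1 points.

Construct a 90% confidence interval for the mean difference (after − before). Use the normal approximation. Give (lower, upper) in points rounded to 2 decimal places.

(-2.60, -0.40)

This is a matched-pairs design, so SE = s_d/√n = 5.1/√58 = 0.6697.
Margin = 1.645 × 0.6697 = 1.1017; the interval is -1.5 ± 1.1017 = (-2.60, -0.40).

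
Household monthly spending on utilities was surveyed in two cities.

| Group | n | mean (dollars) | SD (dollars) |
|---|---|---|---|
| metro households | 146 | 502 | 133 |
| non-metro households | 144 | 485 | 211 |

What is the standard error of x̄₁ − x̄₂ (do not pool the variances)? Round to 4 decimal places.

Standard errors of each mean: 133/√146 = 11.0072 and 211/√144 = 17.5833.
SE(x̄₁ − x̄₂) = √(11.0072² + 17.5833²) = 20.7444 for independent samples with unequal variances.

20.7444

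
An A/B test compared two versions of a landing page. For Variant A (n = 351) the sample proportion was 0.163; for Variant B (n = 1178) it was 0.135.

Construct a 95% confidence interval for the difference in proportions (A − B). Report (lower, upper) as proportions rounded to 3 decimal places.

(-0.015, 0.071)

The two standard errors are √(0.1630×0.8370/351) = 0.01972 and √(0.1350×0.8650/1178) = 0.00996.
Because the samples are independent, SE_diff = √(0.01972² + 0.00996²) = 0.02209.
Using z* = 1.960 for 95%, ME = 1.960 × 0.02209 = 0.04330.
p̂₁ − p̂₂ = 0.0280; interval 0.0280 ± 0.04330 gives (-0.015, 0.071).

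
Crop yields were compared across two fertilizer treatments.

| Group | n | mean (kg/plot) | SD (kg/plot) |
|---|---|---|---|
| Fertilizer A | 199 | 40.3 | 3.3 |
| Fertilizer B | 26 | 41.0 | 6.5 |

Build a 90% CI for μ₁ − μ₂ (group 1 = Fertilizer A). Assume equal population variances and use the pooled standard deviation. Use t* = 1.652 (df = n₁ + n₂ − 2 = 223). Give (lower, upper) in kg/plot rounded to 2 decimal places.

Pooled variance s_p² = [198·3.3² + 25·6.5²] / (199+26−2) = 14.4057, so s_p = 3.7955.
SE_diff = s_p·√(1/n₁ + 1/n₂) = 3.7955·√(1/199 + 1/26) = 0.7915.
t* = 1.652; margin = 1.652 × 0.7915 = 1.3076.
Difference = 40.3 − 41.0 = -0.7000.
-0.7000 ± 1.3076 → (-2.01, 0.61).

(-2.01, 0.61)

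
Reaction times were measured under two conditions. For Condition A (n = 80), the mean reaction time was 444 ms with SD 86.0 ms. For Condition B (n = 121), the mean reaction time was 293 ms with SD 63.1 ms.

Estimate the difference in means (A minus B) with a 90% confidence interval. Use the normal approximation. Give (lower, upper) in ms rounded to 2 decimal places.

Standard errors of each mean: 86.0/√80 = 9.6151 and 63.1/√121 = 5.7364.
SE(x̄₁ − x̄₂) = √(9.6151² + 5.7364²) = 11.1963 for independent samples with unequal variances.
With z* = 1.645, the margin is 1.645 × 11.1963 = 18.4179.
x̄₁ − x̄₂ = 444 − 293 = 151.0000; the interval is 151.0000 ± 18.4179 = (132.58, 169.42).

(132.58, 169.42)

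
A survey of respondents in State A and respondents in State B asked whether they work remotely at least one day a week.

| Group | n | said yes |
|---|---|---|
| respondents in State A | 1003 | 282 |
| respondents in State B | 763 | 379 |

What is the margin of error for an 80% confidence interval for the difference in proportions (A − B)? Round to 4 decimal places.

0.0295

p̂₁ = 282/1003 = 0.2812 and p̂₂ = 379/763 = 0.4967.
SE₁ = √(p̂₁(1−p̂₁)/n₁) = √(0.2812·0.7188/1003) = 0.01420; SE₂ = √(0.4967·0.5033/763) = 0.01810.
Independent samples: SE of the difference = √(SE₁² + SE₂²) = √(0.00020164 + 0.00032761) = 0.02301.
z* for 80% confidence is 1.282, so the margin of error is 1.282 × 0.02301 = 0.02950.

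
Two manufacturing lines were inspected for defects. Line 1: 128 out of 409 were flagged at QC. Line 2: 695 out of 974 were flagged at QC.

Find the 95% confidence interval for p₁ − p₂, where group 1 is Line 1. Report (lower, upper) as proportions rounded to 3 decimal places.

First, p̂₁ = 128/409 = 0.3130; p̂₂ = 695/974 = 0.7136.
The two standard errors are √(0.3130×0.6870/409) = 0.02293 and √(0.7136×0.2864/974) = 0.01449.
Because the samples are independent, SE_diff = √(0.02293² + 0.01449²) = 0.02712.
Using z* = 1.960 for 95%, ME = 1.960 × 0.02712 = 0.05316.
p̂₁ − p̂₂ = -0.4006; interval -0.4006 ± 0.05316 gives (-0.454, -0.347).

(-0.454, -0.347)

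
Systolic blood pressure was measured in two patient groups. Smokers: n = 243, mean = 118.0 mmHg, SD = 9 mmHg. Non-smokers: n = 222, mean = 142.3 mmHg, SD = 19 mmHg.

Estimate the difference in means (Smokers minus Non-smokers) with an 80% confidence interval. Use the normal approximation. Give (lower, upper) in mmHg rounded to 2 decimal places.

Per-group SEs: s₁/√n₁ = 9/√243 = 0.5774, s₂/√n₂ = 19/√222 = 1.2752.
Unpooled SE of the difference: √(0.33339076 + 1.62613504) = 1.3998.
Margin of error = z* · SE = 1.282 × 1.3998 = 1.7945.
x̄₁ − x̄₂ = 118.0 − 142.3 = -24.3000.
CI: -24.3000 ± 1.7945 = (-26.09, -22.51).

(-26.09, -22.51)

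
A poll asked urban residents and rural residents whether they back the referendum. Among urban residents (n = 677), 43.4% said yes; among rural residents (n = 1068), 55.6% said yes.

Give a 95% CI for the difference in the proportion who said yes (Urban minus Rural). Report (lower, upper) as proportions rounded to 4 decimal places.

The two standard errors are √(0.4340×0.5660/677) = 0.01905 and √(0.5560×0.4440/1068) = 0.01520.
Because the samples are independent, SE_diff = √(0.01905² + 0.01520²) = 0.02437.
Using z* = 1.960 for 95%, ME = 1.960 × 0.02437 = 0.04777.
p̂₁ − p̂₂ = -0.1220; interval -0.1220 ± 0.04777 gives (-0.1698, -0.0742).

(-0.1698, -0.0742)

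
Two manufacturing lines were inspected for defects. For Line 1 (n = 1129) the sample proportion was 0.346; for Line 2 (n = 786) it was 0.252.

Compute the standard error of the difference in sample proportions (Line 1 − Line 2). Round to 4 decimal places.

0.0210

SE₁ = √(p̂₁(1−p̂₁)/n₁) = √(0.3460·0.6540/1129) = 0.01416; SE₂ = √(0.2520·0.7480/786) = 0.01549.
Independent samples: SE of the difference = √(SE₁² + SE₂²) = √(0.0002005056 + 0.0002399401) = 0.02099.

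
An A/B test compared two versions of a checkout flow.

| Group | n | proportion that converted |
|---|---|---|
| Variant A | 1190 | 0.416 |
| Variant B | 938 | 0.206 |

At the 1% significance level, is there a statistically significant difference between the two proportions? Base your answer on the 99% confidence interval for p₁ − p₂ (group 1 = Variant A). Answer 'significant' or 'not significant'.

significant

The two standard errors are √(0.4160×0.5840/1190) = 0.01429 and √(0.2060×0.7940/938) = 0.01321.
Because the samples are independent, SE_diff = √(0.01429² + 0.01321²) = 0.01946.
Using z* = 2.576 for 99%, ME = 2.576 × 0.01946 = 0.05013.
p̂₁ − p̂₂ = 0.2100; interval 0.2100 ± 0.05013 gives (0.15987, 0.26013).
The interval (0.15987, 0.26013) does not contain 0, so the difference is significant.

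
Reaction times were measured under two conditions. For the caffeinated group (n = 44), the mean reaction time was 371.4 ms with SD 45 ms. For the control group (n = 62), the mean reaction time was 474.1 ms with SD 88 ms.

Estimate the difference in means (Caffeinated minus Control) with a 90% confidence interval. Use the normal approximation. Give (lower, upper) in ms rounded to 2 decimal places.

Standard errors of each mean: 45/√44 = 6.7840 and 88/√62 = 11.1760.
SE(x̄₁ − x̄₂) = √(6.7840² + 11.1760²) = 13.0739 for independent samples with unequal variances.
With z* = 1.645, the margin is 1.645 × 13.0739 = 21.5066.
x̄₁ − x̄₂ = 371.4 − 474.1 = -102.7000; the interval is -102.7000 ± 21.5066 = (-124.21, -81.19).

(-124.21, -81.19)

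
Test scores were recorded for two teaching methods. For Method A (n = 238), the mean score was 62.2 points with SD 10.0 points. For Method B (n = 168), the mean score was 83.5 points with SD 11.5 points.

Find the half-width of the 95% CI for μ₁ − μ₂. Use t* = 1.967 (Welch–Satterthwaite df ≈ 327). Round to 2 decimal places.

2.16

Per-group SEs: s₁/√n₁ = 10.0/√238 = 0.6482, s₂/√n₂ = 11.5/√168 = 0.8872.
Unpooled SE of the difference: √(0.42016324 + 0.78712384) = 1.0988.
Margin of error = t* · SE = 1.967 × 1.0988 = 2.1613.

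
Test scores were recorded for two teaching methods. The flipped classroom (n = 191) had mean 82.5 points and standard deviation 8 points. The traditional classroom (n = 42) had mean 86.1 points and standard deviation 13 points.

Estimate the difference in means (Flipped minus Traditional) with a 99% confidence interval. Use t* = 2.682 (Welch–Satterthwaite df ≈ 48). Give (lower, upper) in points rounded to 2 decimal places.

Standard errors of each mean: 8/√191 = 0.5789 and 13/√42 = 2.0059.
SE(x̄₁ − x̄₂) = √(0.5789² + 2.0059²) = 2.0878 for independent samples with unequal variances.
With t* = 2.682, the margin is 2.682 × 2.0878 = 5.5995.
x̄₁ − x̄₂ = 82.5 − 86.1 = -3.6000; the interval is -3.6000 ± 5.5995 = (-9.20, 2.00).

(-9.20, 2.00)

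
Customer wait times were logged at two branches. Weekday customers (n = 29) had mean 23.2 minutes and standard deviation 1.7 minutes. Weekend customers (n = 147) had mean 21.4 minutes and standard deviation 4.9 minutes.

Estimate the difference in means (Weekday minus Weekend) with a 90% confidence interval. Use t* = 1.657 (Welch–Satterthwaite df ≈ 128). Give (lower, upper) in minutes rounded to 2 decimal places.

Standard errors of each mean: 1.7/√29 = 0.3157 and 4.9/√147 = 0.4041.
SE(x̄₁ − x̄₂) = √(0.3157² + 0.4041²) = 0.5128 for independent samples with unequal variances.
With t* = 1.657, the margin is 1.657 × 0.5128 = 0.8497.
x̄₁ − x̄₂ = 23.2 − 21.4 = 1.8000; the interval is 1.8000 ± 0.8497 = (0.95, 2.65).

(0.95, 2.65)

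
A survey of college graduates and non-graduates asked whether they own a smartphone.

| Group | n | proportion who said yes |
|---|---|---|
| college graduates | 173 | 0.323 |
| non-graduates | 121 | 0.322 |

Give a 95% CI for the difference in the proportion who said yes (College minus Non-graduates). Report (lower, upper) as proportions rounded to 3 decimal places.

Each SE is √(p̂(1−p̂)/n): √(0.3230·0.6770/173) = 0.03555 and √(0.3220·0.6780/121) = 0.04248.
SE(p̂₁ − p̂₂) = √(SE₁² + SE₂²) = √(0.0012638025 + 0.0018045504) = 0.05539, since the two samples are independent.
At 95% confidence z* = 1.960; margin = 1.960 × 0.05539 = 0.10856.
The difference is 0.3230 − 0.3220 = 0.0010, so the interval is 0.0010 ± 0.10856 = (-0.108, 0.110).

(-0.108, 0.110)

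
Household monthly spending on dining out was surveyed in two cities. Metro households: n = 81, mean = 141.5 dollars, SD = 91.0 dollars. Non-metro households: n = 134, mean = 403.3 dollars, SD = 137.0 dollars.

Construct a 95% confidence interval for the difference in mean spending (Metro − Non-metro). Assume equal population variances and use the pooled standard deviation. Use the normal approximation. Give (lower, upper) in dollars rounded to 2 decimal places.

(-295.39, -228.21)

Pooled variance s_p² = [80·91.0² + 133·137.0²] / (81+134−2) = 14829.8451, so s_p = 121.7779.
SE_diff = s_p·√(1/n₁ + 1/n₂) = 121.7779·√(1/81 + 1/134) = 17.1393.
z* = 1.960; margin = 1.960 × 17.1393 = 33.5930.
Difference = 141.5 − 403.3 = -261.8000.
-261.8000 ± 33.5930 → (-295.39, -228.21).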